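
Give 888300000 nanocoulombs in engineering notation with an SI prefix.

= 888.3 × 10^-3 coulombs; 10^-3 is milli.

888.3 millicoulombs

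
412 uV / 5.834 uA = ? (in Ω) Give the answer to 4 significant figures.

70.62 Ω

(412 × 10⁻⁶) / (5.834 × 10⁻⁶) = 70.6205 Ω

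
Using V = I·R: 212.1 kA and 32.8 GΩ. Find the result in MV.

212.1e3 × 32.8e9 = 6956.88e12 V

6956880000 MV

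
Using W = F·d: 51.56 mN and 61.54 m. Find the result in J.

51.56 × 10⁻³ × 61.54 = 3173.0024 × 10⁻³ J

3.1730024 J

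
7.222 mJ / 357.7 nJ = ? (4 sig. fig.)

20190

(7.222 × 10⁻³) / (357.7 × 10⁻⁹) = 0.02019 × 10⁶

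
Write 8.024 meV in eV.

milli = 1e-3, (no prefix) = 1e0; factor is 1e-3.
8.024 × 1e-3 = 0.008024

0.008024 eV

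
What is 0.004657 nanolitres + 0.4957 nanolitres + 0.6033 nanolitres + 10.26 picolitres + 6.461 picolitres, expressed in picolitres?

1120.378 picolitres

In picolitres:
  0.004657 nanolitres = 0.004657 × 10^3 picolitres = 4.657
  0.4957 nanolitres = 0.4957 × 10^3 picolitres = 495.7
  0.6033 nanolitres = 0.6033 × 10^3 picolitres = 603.3
  10.26 picolitres → 10.26
  6.461 picolitres → 6.461
Sum: 4.657 + 495.7 + 603.3 + 10.26 + 6.461 = 1120.378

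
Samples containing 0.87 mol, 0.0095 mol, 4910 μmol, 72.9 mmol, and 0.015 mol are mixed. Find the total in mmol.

In mmol:
  0.87 mol = 0.87e3 mmol = 870
  0.0095 mol = 0.0095e3 mmol = 9.5
  4910 μmol = 4910e-3 mmol = 4.91
  72.9 mmol → 72.9
  0.015 mol = 0.015e3 mmol = 15
Sum: 870 + 9.5 + 4.91 + 72.9 + 15 = 972.31

972.31 mmol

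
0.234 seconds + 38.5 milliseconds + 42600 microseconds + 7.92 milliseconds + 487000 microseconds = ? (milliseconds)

810.02 milliseconds

In milliseconds:
  0.234 seconds = 0.234 × 10^3 milliseconds = 234
  38.5 milliseconds → 38.5
  42600 microseconds = 42600 × 10^-3 milliseconds = 42.6
  7.92 milliseconds → 7.92
  487000 microseconds = 487000 × 10^-3 milliseconds = 487
Sum: 234 + 38.5 + 42.6 + 7.92 + 487 = 810.02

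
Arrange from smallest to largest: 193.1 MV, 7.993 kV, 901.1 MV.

7.993 kV < 193.1 MV < 901.1 MV

193.1 MV = 193100000 V
7.993 kV = 7993 V
901.1 MV = 901100000 V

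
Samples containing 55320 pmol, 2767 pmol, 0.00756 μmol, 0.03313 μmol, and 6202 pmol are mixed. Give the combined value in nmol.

In nmol:
  55320 pmol = 55320e-3 nmol = 55.32
  2767 pmol = 2767e-3 nmol = 2.767
  0.00756 μmol = 0.00756e3 nmol = 7.56
  0.03313 μmol = 0.03313e3 nmol = 33.13
  6202 pmol = 6202e-3 nmol = 6.202
Sum: 55.32 + 2.767 + 7.56 + 33.13 + 6.202 = 104.979

104.979 nmol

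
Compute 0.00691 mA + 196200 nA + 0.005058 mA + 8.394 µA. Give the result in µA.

216.562 µA

In µA:
  0.00691 mA = 0.00691 × 10³ µA = 6.91
  196200 nA = 196200 × 10⁻³ µA = 196.2
  0.005058 mA = 0.005058 × 10³ µA = 5.058
  8.394 µA → 8.394
Sum: 6.91 + 196.2 + 5.058 + 8.394 = 216.562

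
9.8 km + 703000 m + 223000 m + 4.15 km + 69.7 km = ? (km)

In km:
  9.8 km → 9.8
  703000 m = 703000e-3 km = 703
  223000 m = 223000e-3 km = 223
  4.15 km → 4.15
  69.7 km → 69.7
Sum: 9.8 + 703 + 223 + 4.15 + 69.7 = 1009.65

1009.65 km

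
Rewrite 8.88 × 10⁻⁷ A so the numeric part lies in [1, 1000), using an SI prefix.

888 nA

= 888 × 10⁻⁹ A; 10⁻⁹ is nano.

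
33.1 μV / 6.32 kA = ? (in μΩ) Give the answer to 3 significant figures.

0.00524 μΩ

(33.1 × 10^-6) / (6.32 × 10^3) = 5.2373 × 10^-9 Ω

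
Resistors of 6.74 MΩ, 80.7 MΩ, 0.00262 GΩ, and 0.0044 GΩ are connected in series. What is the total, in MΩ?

94.46 MΩ

In MΩ:
  6.74 MΩ → 6.74
  80.7 MΩ → 80.7
  0.00262 GΩ = 0.00262e3 MΩ = 2.62
  0.0044 GΩ = 0.0044e3 MΩ = 4.4
Sum: 6.74 + 80.7 + 2.62 + 4.4 = 94.46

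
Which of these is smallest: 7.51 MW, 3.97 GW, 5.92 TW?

7.51 MW = 7510000 W
3.97 GW = 3970000000 W
5.92 TW = 5920000000000 W

7.51 MW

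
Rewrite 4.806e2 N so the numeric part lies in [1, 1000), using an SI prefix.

= 480.6 N; mantissa already in [1, 1000).

480.6 N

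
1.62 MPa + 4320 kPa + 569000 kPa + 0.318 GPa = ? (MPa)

892.94 MPa

In MPa:
  1.62 MPa → 1.62
  4320 kPa = 4320 × 10⁻³ MPa = 4.32
  569000 kPa = 569000 × 10⁻³ MPa = 569
  0.318 GPa = 0.318 × 10³ MPa = 318
Sum: 1.62 + 4.32 + 569 + 318 = 892.94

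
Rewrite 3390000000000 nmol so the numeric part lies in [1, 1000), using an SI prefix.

= 3.39 × 10^3 mol; 10^3 is kilo.

3.39 kmol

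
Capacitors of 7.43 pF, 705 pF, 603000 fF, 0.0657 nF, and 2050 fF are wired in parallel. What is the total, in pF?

1383.18 pF

In pF:
  7.43 pF → 7.43
  705 pF → 705
  603000 fF = 603000 × 10^-3 pF = 603
  0.0657 nF = 0.0657 × 10^3 pF = 65.7
  2050 fF = 2050 × 10^-3 pF = 2.05
Sum: 7.43 + 705 + 603 + 65.7 + 2.05 = 1383.18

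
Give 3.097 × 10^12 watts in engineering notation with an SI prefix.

3.097 terawatts

= 3.097 × 10^12 watts; 10^12 is tera.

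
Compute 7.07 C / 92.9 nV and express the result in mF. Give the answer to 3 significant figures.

76100000000 mF

(7.07) / (92.9 × 10^-9) = 0.076103 × 10^9 F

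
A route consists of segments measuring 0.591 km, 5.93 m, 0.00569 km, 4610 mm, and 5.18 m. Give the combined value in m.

In m:
  0.591 km = 0.591 × 10^3 m = 591
  5.93 m → 5.93
  0.00569 km = 0.00569 × 10^3 m = 5.69
  4610 mm = 4610 × 10^-3 m = 4.61
  5.18 m → 5.18
Sum: 591 + 5.93 + 5.69 + 4.61 + 5.18 = 612.41

612.41 m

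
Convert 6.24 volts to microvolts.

(no prefix) = 10^0, micro = 10^-6; factor is 10^6.
6.24 × 10^6 = 6240000

6240000 microvolts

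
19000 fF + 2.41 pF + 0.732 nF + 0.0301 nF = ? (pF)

783.51 pF

In pF:
  19000 fF = 19000e-3 pF = 19
  2.41 pF → 2.41
  0.732 nF = 0.732e3 pF = 732
  0.0301 nF = 0.0301e3 pF = 30.1
Sum: 19 + 2.41 + 732 + 30.1 = 783.51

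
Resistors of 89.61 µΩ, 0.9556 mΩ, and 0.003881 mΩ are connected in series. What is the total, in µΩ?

1049.091 µΩ

In µΩ:
  89.61 µΩ → 89.61
  0.9556 mΩ = 0.9556 × 10³ µΩ = 955.6
  0.003881 mΩ = 0.003881 × 10³ µΩ = 3.881
Sum: 89.61 + 955.6 + 3.881 = 1049.091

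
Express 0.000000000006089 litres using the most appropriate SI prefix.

= 6.089 × 10^-12 litres; 10^-12 is pico.

6.089 picolitres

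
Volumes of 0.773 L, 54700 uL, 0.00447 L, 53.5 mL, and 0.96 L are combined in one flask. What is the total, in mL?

1845.67 mL

In mL:
  0.773 L = 0.773e3 mL = 773
  54700 uL = 54700e-3 mL = 54.7
  0.00447 L = 0.00447e3 mL = 4.47
  53.5 mL → 53.5
  0.96 L = 0.96e3 mL = 960
Sum: 773 + 54.7 + 4.47 + 53.5 + 960 = 1845.67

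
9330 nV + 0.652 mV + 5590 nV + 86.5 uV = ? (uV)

753.42 uV

In uV:
  9330 nV = 9330 × 10⁻³ uV = 9.33
  0.652 mV = 0.652 × 10³ uV = 652
  5590 nV = 5590 × 10⁻³ uV = 5.59
  86.5 uV → 86.5
Sum: 9.33 + 652 + 5.59 + 86.5 = 753.42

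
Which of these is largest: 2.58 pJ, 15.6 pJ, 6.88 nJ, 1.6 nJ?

6.88 nJ

2.58 pJ = 0.00000000000258 J
15.6 pJ = 0.0000000000156 J
6.88 nJ = 0.00000000688 J
1.6 nJ = 0.0000000016 J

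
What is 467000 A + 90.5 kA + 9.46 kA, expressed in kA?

In kA:
  467000 A = 467000 × 10^-3 kA = 467
  90.5 kA → 90.5
  9.46 kA → 9.46
Sum: 467 + 90.5 + 9.46 = 566.96

566.96 kA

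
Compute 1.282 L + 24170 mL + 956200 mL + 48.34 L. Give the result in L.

1029.992 L

In L:
  1.282 L → 1.282
  24170 mL = 24170 × 10^-3 L = 24.17
  956200 mL = 956200 × 10^-3 L = 956.2
  48.34 L → 48.34
Sum: 1.282 + 24.17 + 956.2 + 48.34 = 1029.992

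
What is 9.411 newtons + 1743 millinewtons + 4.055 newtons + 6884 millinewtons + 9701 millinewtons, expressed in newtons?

In newtons:
  9.411 newtons → 9.411
  1743 millinewtons = 1743 × 10⁻³ newtons = 1.743
  4.055 newtons → 4.055
  6884 millinewtons = 6884 × 10⁻³ newtons = 6.884
  9701 millinewtons = 9701 × 10⁻³ newtons = 9.701
Sum: 9.411 + 1.743 + 4.055 + 6.884 + 9.701 = 31.794

31.794 newtons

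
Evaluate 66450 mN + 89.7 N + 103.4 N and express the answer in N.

259.55 N

In N:
  66450 mN = 66450 × 10^-3 N = 66.45
  89.7 N → 89.7
  103.4 N → 103.4
Sum: 66.45 + 89.7 + 103.4 = 259.55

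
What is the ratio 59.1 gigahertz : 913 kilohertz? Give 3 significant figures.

(59.1e9) / (913e3) = 0.06473e6

64700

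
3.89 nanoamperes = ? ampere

nano = 1e-9, (no prefix) = 1e0; factor is 1e-9.
3.89 × 1e-9 = 0.00000000389

0.00000000389 amperes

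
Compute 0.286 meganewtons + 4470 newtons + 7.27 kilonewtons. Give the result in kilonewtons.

297.74 kilonewtons

In kilonewtons:
  0.286 meganewtons = 0.286 × 10³ kilonewtons = 286
  4470 newtons = 4470 × 10⁻³ kilonewtons = 4.47
  7.27 kilonewtons → 7.27
Sum: 286 + 4.47 + 7.27 = 297.74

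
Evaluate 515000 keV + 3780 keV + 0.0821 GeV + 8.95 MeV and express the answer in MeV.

In MeV:
  515000 keV = 515000 × 10⁻³ MeV = 515
  3780 keV = 3780 × 10⁻³ MeV = 3.78
  0.0821 GeV = 0.0821 × 10³ MeV = 82.1
  8.95 MeV → 8.95
Sum: 515 + 3.78 + 82.1 + 8.95 = 609.83

609.83 MeV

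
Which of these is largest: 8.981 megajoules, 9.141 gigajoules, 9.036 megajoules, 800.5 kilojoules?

9.141 gigajoules

8.981 megajoules = 8981000 joules
9.141 gigajoules = 9141000000 joules
9.036 megajoules = 9036000 joules
800.5 kilojoules = 800500 joules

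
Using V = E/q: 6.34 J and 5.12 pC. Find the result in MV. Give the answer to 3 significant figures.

(6.34) / (5.12e-12) = 1.2383e12 V

1240000 MV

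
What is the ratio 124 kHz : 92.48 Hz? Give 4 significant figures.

1341

(124e3) / (92.48) = 1.3408e3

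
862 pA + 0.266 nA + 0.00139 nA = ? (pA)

In pA:
  862 pA → 862
  0.266 nA = 0.266 × 10^3 pA = 266
  0.00139 nA = 0.00139 × 10^3 pA = 1.39
Sum: 862 + 266 + 1.39 = 1129.39

1129.39 pA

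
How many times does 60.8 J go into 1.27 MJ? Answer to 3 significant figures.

20900

(1.27 × 10^6) / (60.8) = 0.02089 × 10^6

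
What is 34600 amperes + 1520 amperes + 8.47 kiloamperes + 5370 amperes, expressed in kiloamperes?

49.96 kiloamperes

In kiloamperes:
  34600 amperes = 34600 × 10^-3 kiloamperes = 34.6
  1520 amperes = 1520 × 10^-3 kiloamperes = 1.52
  8.47 kiloamperes → 8.47
  5370 amperes = 5370 × 10^-3 kiloamperes = 5.37
Sum: 34.6 + 1.52 + 8.47 + 5.37 = 49.96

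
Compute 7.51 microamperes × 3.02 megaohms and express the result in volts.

7.51 × 10⁻⁶ × 3.02 × 10⁶ = 22.6802 V

22.6802 volts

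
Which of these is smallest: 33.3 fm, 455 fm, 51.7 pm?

33.3 fm

33.3 fm = 0.0000000000000333 m
455 fm = 0.000000000000455 m
51.7 pm = 0.0000000000517 m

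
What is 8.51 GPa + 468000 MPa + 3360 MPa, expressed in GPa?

In GPa:
  8.51 GPa → 8.51
  468000 MPa = 468000 × 10⁻³ GPa = 468
  3360 MPa = 3360 × 10⁻³ GPa = 3.36
Sum: 8.51 + 468 + 3.36 = 479.87

479.87 GPa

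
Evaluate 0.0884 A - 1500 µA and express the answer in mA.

In mA:
  0.0884 A = 0.0884 × 10³ mA = 88.4
  1500 µA = 1500 × 10⁻³ mA = 1.5
Difference: 88.4 - 1.5 = 86.9

86.9 mA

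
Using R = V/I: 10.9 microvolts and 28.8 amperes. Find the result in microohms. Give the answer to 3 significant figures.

0.378 microohms

(10.9e-6) / (28.8) = 0.37847e-6 Ω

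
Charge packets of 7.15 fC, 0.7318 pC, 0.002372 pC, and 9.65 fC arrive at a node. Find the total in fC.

In fC:
  7.15 fC → 7.15
  0.7318 pC = 0.7318 × 10^3 fC = 731.8
  0.002372 pC = 0.002372 × 10^3 fC = 2.372
  9.65 fC → 9.65
Sum: 7.15 + 731.8 + 2.372 + 9.65 = 750.972

750.972 fC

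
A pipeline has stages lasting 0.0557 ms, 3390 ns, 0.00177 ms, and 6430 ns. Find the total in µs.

In µs:
  0.0557 ms = 0.0557e3 µs = 55.7
  3390 ns = 3390e-3 µs = 3.39
  0.00177 ms = 0.00177e3 µs = 1.77
  6430 ns = 6430e-3 µs = 6.43
Sum: 55.7 + 3.39 + 1.77 + 6.43 = 67.29

67.29 µs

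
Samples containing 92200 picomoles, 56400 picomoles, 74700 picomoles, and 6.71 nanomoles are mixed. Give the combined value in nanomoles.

230.01 nanomoles

In nanomoles:
  92200 picomoles = 92200 × 10⁻³ nanomoles = 92.2
  56400 picomoles = 56400 × 10⁻³ nanomoles = 56.4
  74700 picomoles = 74700 × 10⁻³ nanomoles = 74.7
  6.71 nanomoles → 6.71
Sum: 92.2 + 56.4 + 74.7 + 6.71 = 230.01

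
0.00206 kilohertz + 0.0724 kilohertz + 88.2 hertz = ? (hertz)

In hertz:
  0.00206 kilohertz = 0.00206 × 10^3 hertz = 2.06
  0.0724 kilohertz = 0.0724 × 10^3 hertz = 72.4
  88.2 hertz → 88.2
Sum: 2.06 + 72.4 + 88.2 = 162.66

162.66 hertz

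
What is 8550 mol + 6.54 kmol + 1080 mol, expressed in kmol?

16.17 kmol

In kmol:
  8550 mol = 8550 × 10^-3 kmol = 8.55
  6.54 kmol → 6.54
  1080 mol = 1080 × 10^-3 kmol = 1.08
Sum: 8.55 + 6.54 + 1.08 = 16.17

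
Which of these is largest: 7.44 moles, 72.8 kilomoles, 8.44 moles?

72.8 kilomoles

7.44 moles = 7.44 moles
72.8 kilomoles = 72800 moles
8.44 moles = 8.44 moles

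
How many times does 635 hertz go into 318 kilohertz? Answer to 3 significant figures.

501

(318e3) / (635) = 0.5008e3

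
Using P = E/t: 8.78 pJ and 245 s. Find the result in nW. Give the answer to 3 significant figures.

(8.78e-12) / (245) = 0.035837e-12 W

0.0000358 nW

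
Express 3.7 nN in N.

0.0000000037 N

nano = 1e-9, (no prefix) = 1e0; factor is 1e-9.
3.7 × 1e-9 = 0.0000000037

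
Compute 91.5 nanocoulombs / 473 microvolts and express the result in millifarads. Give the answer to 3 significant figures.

0.193 millifarads

(91.5 × 10^-9) / (473 × 10^-6) = 0.19345 × 10^-3 F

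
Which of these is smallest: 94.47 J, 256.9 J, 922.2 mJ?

94.47 J = 94.47 J
256.9 J = 256.9 J
922.2 mJ = 0.9222 J

922.2 mJ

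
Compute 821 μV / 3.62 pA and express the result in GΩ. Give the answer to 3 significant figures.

0.227 GΩ

(821 × 10^-6) / (3.62 × 10^-12) = 226.8 × 10^6 Ω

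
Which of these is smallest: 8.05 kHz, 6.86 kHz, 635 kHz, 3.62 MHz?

8.05 kHz = 8050 Hz
6.86 kHz = 6860 Hz
635 kHz = 635000 Hz
3.62 MHz = 3620000 Hz

6.86 kHz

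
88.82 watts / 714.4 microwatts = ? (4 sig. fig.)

124300

(88.82) / (714.4e-6) = 0.12433e6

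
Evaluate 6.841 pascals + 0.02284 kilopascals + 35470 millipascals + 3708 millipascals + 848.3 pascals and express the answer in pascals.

917.159 pascals

In pascals:
  6.841 pascals → 6.841
  0.02284 kilopascals = 0.02284 × 10^3 pascals = 22.84
  35470 millipascals = 35470 × 10^-3 pascals = 35.47
  3708 millipascals = 3708 × 10^-3 pascals = 3.708
  848.3 pascals → 848.3
Sum: 6.841 + 22.84 + 35.47 + 3.708 + 848.3 = 917.159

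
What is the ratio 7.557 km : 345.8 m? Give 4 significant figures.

(7.557 × 10^3) / (345.8) = 0.021854 × 10^3

21.85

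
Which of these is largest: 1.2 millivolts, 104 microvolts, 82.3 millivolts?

1.2 millivolts = 0.0012 volts
104 microvolts = 0.000104 volts
82.3 millivolts = 0.0823 volts

82.3 millivolts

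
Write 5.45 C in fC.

(no prefix) = 1e0, femto = 1e-15; factor is 1e15.
5.45 × 1e15 = 5450000000000000

5450000000000000 fC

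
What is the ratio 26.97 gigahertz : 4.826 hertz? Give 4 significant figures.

(26.97 × 10⁹) / (4.826) = 5.5885 × 10⁹

5588000000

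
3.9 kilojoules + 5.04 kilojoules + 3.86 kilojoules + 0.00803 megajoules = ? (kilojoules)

20.83 kilojoules

In kilojoules:
  3.9 kilojoules → 3.9
  5.04 kilojoules → 5.04
  3.86 kilojoules → 3.86
  0.00803 megajoules = 0.00803e3 kilojoules = 8.03
Sum: 3.9 + 5.04 + 3.86 + 8.03 = 20.83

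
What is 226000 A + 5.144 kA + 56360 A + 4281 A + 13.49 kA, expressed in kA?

305.275 kA

In kA:
  226000 A = 226000 × 10⁻³ kA = 226
  5.144 kA → 5.144
  56360 A = 56360 × 10⁻³ kA = 56.36
  4281 A = 4281 × 10⁻³ kA = 4.281
  13.49 kA → 13.49
Sum: 226 + 5.144 + 56.36 + 4.281 + 13.49 = 305.275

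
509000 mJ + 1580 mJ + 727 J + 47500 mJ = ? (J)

1285.08 J

In J:
  509000 mJ = 509000 × 10^-3 J = 509
  1580 mJ = 1580 × 10^-3 J = 1.58
  727 J → 727
  47500 mJ = 47500 × 10^-3 J = 47.5
Sum: 509 + 1.58 + 727 + 47.5 = 1285.08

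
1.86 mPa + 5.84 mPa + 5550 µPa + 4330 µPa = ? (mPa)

17.58 mPa

In mPa:
  1.86 mPa → 1.86
  5.84 mPa → 5.84
  5550 µPa = 5550 × 10⁻³ mPa = 5.55
  4330 µPa = 4330 × 10⁻³ mPa = 4.33
Sum: 1.86 + 5.84 + 5.55 + 4.33 = 17.58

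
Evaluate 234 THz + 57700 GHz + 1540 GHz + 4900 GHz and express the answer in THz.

298.14 THz

In THz:
  234 THz → 234
  57700 GHz = 57700e-3 THz = 57.7
  1540 GHz = 1540e-3 THz = 1.54
  4900 GHz = 4900e-3 THz = 4.9
Sum: 234 + 57.7 + 1.54 + 4.9 = 298.14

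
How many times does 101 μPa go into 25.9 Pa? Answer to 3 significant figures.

(25.9) / (101 × 10⁻⁶) = 0.2564 × 10⁶

256000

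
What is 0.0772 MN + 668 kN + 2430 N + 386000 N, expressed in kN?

In kN:
  0.0772 MN = 0.0772e3 kN = 77.2
  668 kN → 668
  2430 N = 2430e-3 kN = 2.43
  386000 N = 386000e-3 kN = 386
Sum: 77.2 + 668 + 2.43 + 386 = 1133.63

1133.63 kN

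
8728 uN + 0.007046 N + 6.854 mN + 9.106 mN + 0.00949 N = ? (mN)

41.224 mN

In mN:
  8728 uN = 8728e-3 mN = 8.728
  0.007046 N = 0.007046e3 mN = 7.046
  6.854 mN → 6.854
  9.106 mN → 9.106
  0.00949 N = 0.00949e3 mN = 9.49
Sum: 8.728 + 7.046 + 6.854 + 9.106 + 9.49 = 41.224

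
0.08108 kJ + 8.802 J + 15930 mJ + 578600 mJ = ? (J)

684.412 J

In J:
  0.08108 kJ = 0.08108 × 10³ J = 81.08
  8.802 J → 8.802
  15930 mJ = 15930 × 10⁻³ J = 15.93
  578600 mJ = 578600 × 10⁻³ J = 578.6
Sum: 81.08 + 8.802 + 15.93 + 578.6 = 684.412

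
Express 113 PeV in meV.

113000000000000000000 meV

peta = 1e15, milli = 1e-3; factor is 1e18.
113 × 1e18 = 113000000000000000000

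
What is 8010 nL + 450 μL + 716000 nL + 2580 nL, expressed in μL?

1176.59 μL

In μL:
  8010 nL = 8010 × 10^-3 μL = 8.01
  450 μL → 450
  716000 nL = 716000 × 10^-3 μL = 716
  2580 nL = 2580 × 10^-3 μL = 2.58
Sum: 8.01 + 450 + 716 + 2.58 = 1176.59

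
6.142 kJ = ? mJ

6142000 mJ

kilo = 10³, milli = 10⁻³; factor is 10⁶.
6.142 × 10⁶ = 6142000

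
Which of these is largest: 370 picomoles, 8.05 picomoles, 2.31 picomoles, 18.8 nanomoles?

370 picomoles = 0.00000000037 moles
8.05 picomoles = 0.00000000000805 moles
2.31 picomoles = 0.00000000000231 moles
18.8 nanomoles = 0.0000000188 moles

18.8 nanomoles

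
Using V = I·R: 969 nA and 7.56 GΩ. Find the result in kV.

969 × 10⁻⁹ × 7.56 × 10⁹ = 7325.64 V

7.32564 kV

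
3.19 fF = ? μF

femto = 10⁻¹⁵, micro = 10⁻⁶; factor is 10⁻⁹.
3.19 × 10⁻⁹ = 0.00000000319

0.00000000319 μF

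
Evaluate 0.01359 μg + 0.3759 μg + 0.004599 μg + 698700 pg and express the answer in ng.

In ng:
  0.01359 μg = 0.01359e3 ng = 13.59
  0.3759 μg = 0.3759e3 ng = 375.9
  0.004599 μg = 0.004599e3 ng = 4.599
  698700 pg = 698700e-3 ng = 698.7
Sum: 13.59 + 375.9 + 4.599 + 698.7 = 1092.789

1092.789 ng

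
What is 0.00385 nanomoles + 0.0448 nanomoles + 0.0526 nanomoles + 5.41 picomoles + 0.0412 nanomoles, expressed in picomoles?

In picomoles:
  0.00385 nanomoles = 0.00385 × 10^3 picomoles = 3.85
  0.0448 nanomoles = 0.0448 × 10^3 picomoles = 44.8
  0.0526 nanomoles = 0.0526 × 10^3 picomoles = 52.6
  5.41 picomoles → 5.41
  0.0412 nanomoles = 0.0412 × 10^3 picomoles = 41.2
Sum: 3.85 + 44.8 + 52.6 + 5.41 + 41.2 = 147.86

147.86 picomoles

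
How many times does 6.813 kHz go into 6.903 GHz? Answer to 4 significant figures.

1013000

(6.903 × 10⁹) / (6.813 × 10³) = 1.0132 × 10⁶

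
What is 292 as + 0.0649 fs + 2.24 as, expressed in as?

359.14 as

In as:
  292 as → 292
  0.0649 fs = 0.0649 × 10^3 as = 64.9
  2.24 as → 2.24
Sum: 292 + 64.9 + 2.24 = 359.14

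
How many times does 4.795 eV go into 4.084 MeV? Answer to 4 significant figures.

851700

(4.084 × 10⁶) / (4.795) = 0.85172 × 10⁶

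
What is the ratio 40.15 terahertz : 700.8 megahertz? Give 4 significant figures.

(40.15e12) / (700.8e6) = 0.057292e6

57290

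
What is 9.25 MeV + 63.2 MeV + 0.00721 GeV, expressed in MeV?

In MeV:
  9.25 MeV → 9.25
  63.2 MeV → 63.2
  0.00721 GeV = 0.00721 × 10³ MeV = 7.21
Sum: 9.25 + 63.2 + 7.21 = 79.66

79.66 MeV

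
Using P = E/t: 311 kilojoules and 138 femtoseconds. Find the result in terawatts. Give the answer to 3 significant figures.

2250000 terawatts

(311 × 10^3) / (138 × 10^-15) = 2.2536 × 10^18 W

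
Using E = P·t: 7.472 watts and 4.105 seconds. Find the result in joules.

30.67256 joules

7.472 × 4.105 = 30.67256 J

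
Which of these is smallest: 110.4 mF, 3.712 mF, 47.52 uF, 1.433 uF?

1.433 uF

110.4 mF = 0.1104 F
3.712 mF = 0.003712 F
47.52 uF = 0.00004752 F
1.433 uF = 0.000001433 F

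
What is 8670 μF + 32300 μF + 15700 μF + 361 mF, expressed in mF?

417.67 mF

In mF:
  8670 μF = 8670 × 10⁻³ mF = 8.67
  32300 μF = 32300 × 10⁻³ mF = 32.3
  15700 μF = 15700 × 10⁻³ mF = 15.7
  361 mF → 361
Sum: 8.67 + 32.3 + 15.7 + 361 = 417.67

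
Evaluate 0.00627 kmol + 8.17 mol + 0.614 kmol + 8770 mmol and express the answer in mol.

637.21 mol

In mol:
  0.00627 kmol = 0.00627 × 10^3 mol = 6.27
  8.17 mol → 8.17
  0.614 kmol = 0.614 × 10^3 mol = 614
  8770 mmol = 8770 × 10^-3 mol = 8.77
Sum: 6.27 + 8.17 + 614 + 8.77 = 637.21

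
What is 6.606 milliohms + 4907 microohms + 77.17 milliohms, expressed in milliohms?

In milliohms:
  6.606 milliohms → 6.606
  4907 microohms = 4907e-3 milliohms = 4.907
  77.17 milliohms → 77.17
Sum: 6.606 + 4.907 + 77.17 = 88.683

88.683 milliohms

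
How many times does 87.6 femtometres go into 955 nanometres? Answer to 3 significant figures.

10900000

(955 × 10⁻⁹) / (87.6 × 10⁻¹⁵) = 10.9 × 10⁶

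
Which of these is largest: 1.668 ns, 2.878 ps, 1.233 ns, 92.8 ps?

1.668 ns

1.668 ns = 0.000000001668 s
2.878 ps = 0.000000000002878 s
1.233 ns = 0.000000001233 s
92.8 ps = 0.0000000000928 s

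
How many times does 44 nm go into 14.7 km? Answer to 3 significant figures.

(14.7e3) / (44e-9) = 0.3341e12

334000000000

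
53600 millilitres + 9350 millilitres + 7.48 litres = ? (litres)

In litres:
  53600 millilitres = 53600 × 10^-3 litres = 53.6
  9350 millilitres = 9350 × 10^-3 litres = 9.35
  7.48 litres → 7.48
Sum: 53.6 + 9.35 + 7.48 = 70.43

70.43 litres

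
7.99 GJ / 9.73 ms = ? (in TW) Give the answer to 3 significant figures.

0.821 TW

(7.99 × 10⁹) / (9.73 × 10⁻³) = 0.82117 × 10¹² W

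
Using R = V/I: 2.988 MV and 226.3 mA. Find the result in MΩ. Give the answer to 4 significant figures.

13.20 MΩ

(2.988 × 10⁶) / (226.3 × 10⁻³) = 0.0132037 × 10⁹ Ω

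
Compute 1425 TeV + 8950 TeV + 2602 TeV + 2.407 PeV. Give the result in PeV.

15.384 PeV

In PeV:
  1425 TeV = 1425 × 10^-3 PeV = 1.425
  8950 TeV = 8950 × 10^-3 PeV = 8.95
  2602 TeV = 2602 × 10^-3 PeV = 2.602
  2.407 PeV → 2.407
Sum: 1.425 + 8.95 + 2.602 + 2.407 = 15.384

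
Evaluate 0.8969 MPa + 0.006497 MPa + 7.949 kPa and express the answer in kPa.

In kPa:
  0.8969 MPa = 0.8969 × 10³ kPa = 896.9
  0.006497 MPa = 0.006497 × 10³ kPa = 6.497
  7.949 kPa → 7.949
Sum: 896.9 + 6.497 + 7.949 = 911.346

911.346 kPa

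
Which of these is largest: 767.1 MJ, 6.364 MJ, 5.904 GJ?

767.1 MJ = 767100000 J
6.364 MJ = 6364000 J
5.904 GJ = 5904000000 J

5.904 GJ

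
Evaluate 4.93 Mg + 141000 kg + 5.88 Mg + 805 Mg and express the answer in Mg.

In Mg:
  4.93 Mg → 4.93
  141000 kg = 141000e-3 Mg = 141
  5.88 Mg → 5.88
  805 Mg → 805
Sum: 4.93 + 141 + 5.88 + 805 = 956.81

956.81 Mg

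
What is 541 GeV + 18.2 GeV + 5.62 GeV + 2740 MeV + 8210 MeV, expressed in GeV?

575.77 GeV

In GeV:
  541 GeV → 541
  18.2 GeV → 18.2
  5.62 GeV → 5.62
  2740 MeV = 2740 × 10^-3 GeV = 2.74
  8210 MeV = 8210 × 10^-3 GeV = 8.21
Sum: 541 + 18.2 + 5.62 + 2.74 + 8.21 = 575.77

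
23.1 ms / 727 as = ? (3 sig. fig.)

31800000000000

(23.1 × 10^-3) / (727 × 10^-18) = 0.03177 × 10^15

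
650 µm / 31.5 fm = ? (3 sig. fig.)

20600000000

(650e-6) / (31.5e-15) = 20.63e9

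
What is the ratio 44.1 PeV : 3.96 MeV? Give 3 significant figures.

11100000000

(44.1e15) / (3.96e6) = 11.14e9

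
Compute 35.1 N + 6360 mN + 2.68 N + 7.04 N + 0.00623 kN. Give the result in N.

57.41 N

In N:
  35.1 N → 35.1
  6360 mN = 6360e-3 N = 6.36
  2.68 N → 2.68
  7.04 N → 7.04
  0.00623 kN = 0.00623e3 N = 6.23
Sum: 35.1 + 6.36 + 2.68 + 7.04 + 6.23 = 57.41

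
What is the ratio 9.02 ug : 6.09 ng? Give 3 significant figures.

(9.02e-6) / (6.09e-9) = 1.481e3

1480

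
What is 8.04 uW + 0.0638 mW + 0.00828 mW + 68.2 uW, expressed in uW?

In uW:
  8.04 uW → 8.04
  0.0638 mW = 0.0638e3 uW = 63.8
  0.00828 mW = 0.00828e3 uW = 8.28
  68.2 uW → 68.2
Sum: 8.04 + 63.8 + 8.28 + 68.2 = 148.32

148.32 uW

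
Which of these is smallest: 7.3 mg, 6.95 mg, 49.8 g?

6.95 mg

7.3 mg = 0.0073 g
6.95 mg = 0.00695 g
49.8 g = 49.8 g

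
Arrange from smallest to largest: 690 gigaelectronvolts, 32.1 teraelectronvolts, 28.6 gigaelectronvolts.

690 gigaelectronvolts = 690000000000 electronvolts
32.1 teraelectronvolts = 32100000000000 electronvolts
28.6 gigaelectronvolts = 28600000000 electronvolts

28.6 gigaelectronvolts < 690 gigaelectronvolts < 32.1 teraelectronvolts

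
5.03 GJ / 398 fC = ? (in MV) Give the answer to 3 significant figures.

12600000000000000 MV

(5.03 × 10⁹) / (398 × 10⁻¹⁵) = 0.012638 × 10²⁴ V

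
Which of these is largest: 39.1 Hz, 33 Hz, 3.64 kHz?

39.1 Hz = 39.1 Hz
33 Hz = 33 Hz
3.64 kHz = 3640 Hz

3.64 kHz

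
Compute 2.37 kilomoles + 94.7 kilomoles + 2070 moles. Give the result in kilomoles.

In kilomoles:
  2.37 kilomoles → 2.37
  94.7 kilomoles → 94.7
  2070 moles = 2070 × 10⁻³ kilomoles = 2.07
Sum: 2.37 + 94.7 + 2.07 = 99.14

99.14 kilomoles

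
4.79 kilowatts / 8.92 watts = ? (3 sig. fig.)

537

(4.79e3) / (8.92) = 0.537e3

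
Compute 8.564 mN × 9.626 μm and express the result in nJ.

82.437064 nJ

8.564e-3 × 9.626e-6 = 82.437064e-9 J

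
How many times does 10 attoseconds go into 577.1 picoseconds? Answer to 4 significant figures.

(577.1e-12) / (10e-18) = 57.71e6

57710000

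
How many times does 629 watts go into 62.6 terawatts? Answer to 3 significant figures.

99500000000

(62.6e12) / (629) = 0.09952e12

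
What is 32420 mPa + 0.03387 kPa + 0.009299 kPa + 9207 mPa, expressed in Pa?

In Pa:
  32420 mPa = 32420 × 10^-3 Pa = 32.42
  0.03387 kPa = 0.03387 × 10^3 Pa = 33.87
  0.009299 kPa = 0.009299 × 10^3 Pa = 9.299
  9207 mPa = 9207 × 10^-3 Pa = 9.207
Sum: 32.42 + 33.87 + 9.299 + 9.207 = 84.796

84.796 Pa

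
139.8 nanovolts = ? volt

nano = 1e-9, (no prefix) = 1e0; factor is 1e-9.
139.8 × 1e-9 = 0.0000001398

0.0000001398 volts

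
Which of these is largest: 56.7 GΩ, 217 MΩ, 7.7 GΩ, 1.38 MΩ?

56.7 GΩ

56.7 GΩ = 56700000000 Ω
217 MΩ = 217000000 Ω
7.7 GΩ = 7700000000 Ω
1.38 MΩ = 1380000 Ω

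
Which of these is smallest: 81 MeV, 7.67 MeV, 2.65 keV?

2.65 keV

81 MeV = 81000000 eV
7.67 MeV = 7670000 eV
2.65 keV = 2650 eV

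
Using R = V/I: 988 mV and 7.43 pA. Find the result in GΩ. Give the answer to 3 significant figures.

(988 × 10⁻³) / (7.43 × 10⁻¹²) = 132.97 × 10⁹ Ω

133 GΩ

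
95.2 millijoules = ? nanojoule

milli = 1e-3, nano = 1e-9; factor is 1e6.
95.2 × 1e6 = 95200000

95200000 nanojoules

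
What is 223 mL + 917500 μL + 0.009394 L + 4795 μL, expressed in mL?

In mL:
  223 mL → 223
  917500 μL = 917500 × 10⁻³ mL = 917.5
  0.009394 L = 0.009394 × 10³ mL = 9.394
  4795 μL = 4795 × 10⁻³ mL = 4.795
Sum: 223 + 917.5 + 9.394 + 4.795 = 1154.689

1154.689 mL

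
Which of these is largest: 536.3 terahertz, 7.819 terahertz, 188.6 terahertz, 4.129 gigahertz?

536.3 terahertz

536.3 terahertz = 536300000000000 hertz
7.819 terahertz = 7819000000000 hertz
188.6 terahertz = 188600000000000 hertz
4.129 gigahertz = 4129000000 hertz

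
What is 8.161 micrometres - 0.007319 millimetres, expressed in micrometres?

In micrometres:
  8.161 micrometres → 8.161
  0.007319 millimetres = 0.007319e3 micrometres = 7.319
Difference: 8.161 - 7.319 = 0.842

0.842 micrometres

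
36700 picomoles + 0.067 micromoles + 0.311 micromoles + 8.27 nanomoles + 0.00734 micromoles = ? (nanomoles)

In nanomoles:
  36700 picomoles = 36700 × 10⁻³ nanomoles = 36.7
  0.067 micromoles = 0.067 × 10³ nanomoles = 67
  0.311 micromoles = 0.311 × 10³ nanomoles = 311
  8.27 nanomoles → 8.27
  0.00734 micromoles = 0.00734 × 10³ nanomoles = 7.34
Sum: 36.7 + 67 + 311 + 8.27 + 7.34 = 430.31

430.31 nanomoles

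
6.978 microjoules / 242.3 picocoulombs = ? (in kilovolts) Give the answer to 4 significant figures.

(6.978 × 10⁻⁶) / (242.3 × 10⁻¹²) = 0.028799 × 10⁶ V

28.80 kilovolts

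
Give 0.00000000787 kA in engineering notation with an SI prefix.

= 7.87e-6 A; 1e-6 is micro.

7.87 µA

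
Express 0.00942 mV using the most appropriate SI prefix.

9.42 µV

= 9.42 × 10^-6 V; 10^-6 is micro.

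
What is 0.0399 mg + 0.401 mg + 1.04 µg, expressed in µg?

441.94 µg

In µg:
  0.0399 mg = 0.0399e3 µg = 39.9
  0.401 mg = 0.401e3 µg = 401
  1.04 µg → 1.04
Sum: 39.9 + 401 + 1.04 = 441.94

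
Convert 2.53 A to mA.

(no prefix) = 1e0, milli = 1e-3; factor is 1e3.
2.53 × 1e3 = 2530

2530 mA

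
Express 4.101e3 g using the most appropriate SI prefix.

= 4.101e3 g; 1e3 is kilo.

4.101 kg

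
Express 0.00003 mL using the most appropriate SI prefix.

= 30 × 10^-9 L; 10^-9 is nano.

30 nL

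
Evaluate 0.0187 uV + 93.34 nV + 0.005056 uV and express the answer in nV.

117.096 nV

In nV:
  0.0187 uV = 0.0187 × 10^3 nV = 18.7
  93.34 nV → 93.34
  0.005056 uV = 0.005056 × 10^3 nV = 5.056
Sum: 18.7 + 93.34 + 5.056 = 117.096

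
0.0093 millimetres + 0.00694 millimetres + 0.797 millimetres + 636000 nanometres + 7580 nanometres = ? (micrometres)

1456.82 micrometres

In micrometres:
  0.0093 millimetres = 0.0093e3 micrometres = 9.3
  0.00694 millimetres = 0.00694e3 micrometres = 6.94
  0.797 millimetres = 0.797e3 micrometres = 797
  636000 nanometres = 636000e-3 micrometres = 636
  7580 nanometres = 7580e-3 micrometres = 7.58
Sum: 9.3 + 6.94 + 797 + 636 + 7.58 = 1456.82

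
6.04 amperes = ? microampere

(no prefix) = 10⁰, micro = 10⁻⁶; factor is 10⁶.
6.04 × 10⁶ = 6040000

6040000 microamperes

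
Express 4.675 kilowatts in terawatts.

0.000000004675 terawatts

kilo = 1e3, tera = 1e12; factor is 1e-9.
4.675 × 1e-9 = 0.000000004675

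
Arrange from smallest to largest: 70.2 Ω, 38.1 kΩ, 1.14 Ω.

1.14 Ω < 70.2 Ω < 38.1 kΩ

70.2 Ω = 70.2 Ω
38.1 kΩ = 38100 Ω
1.14 Ω = 1.14 Ω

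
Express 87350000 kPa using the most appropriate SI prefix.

87.35 GPa

= 87.35 × 10^9 Pa; 10^9 is giga.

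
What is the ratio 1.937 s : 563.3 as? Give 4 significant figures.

(1.937) / (563.3 × 10⁻¹⁸) = 0.0034387 × 10¹⁸

3439000000000000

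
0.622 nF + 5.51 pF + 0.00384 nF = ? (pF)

In pF:
  0.622 nF = 0.622e3 pF = 622
  5.51 pF → 5.51
  0.00384 nF = 0.00384e3 pF = 3.84
Sum: 622 + 5.51 + 3.84 = 631.35

631.35 pF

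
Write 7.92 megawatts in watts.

7920000 watts

mega = 10⁶, (no prefix) = 10⁰; factor is 10⁶.
7.92 × 10⁶ = 7920000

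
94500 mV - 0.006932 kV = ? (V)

87.568 V

In V:
  94500 mV = 94500e-3 V = 94.5
  0.006932 kV = 0.006932e3 V = 6.932
Difference: 94.5 - 6.932 = 87.568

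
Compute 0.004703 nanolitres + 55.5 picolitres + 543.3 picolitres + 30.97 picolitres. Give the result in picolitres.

634.473 picolitres

In picolitres:
  0.004703 nanolitres = 0.004703e3 picolitres = 4.703
  55.5 picolitres → 55.5
  543.3 picolitres → 543.3
  30.97 picolitres → 30.97
Sum: 4.703 + 55.5 + 543.3 + 30.97 = 634.473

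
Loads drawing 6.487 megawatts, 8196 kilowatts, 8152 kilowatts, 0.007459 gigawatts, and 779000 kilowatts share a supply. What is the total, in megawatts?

809.294 megawatts

In megawatts:
  6.487 megawatts → 6.487
  8196 kilowatts = 8196 × 10⁻³ megawatts = 8.196
  8152 kilowatts = 8152 × 10⁻³ megawatts = 8.152
  0.007459 gigawatts = 0.007459 × 10³ megawatts = 7.459
  779000 kilowatts = 779000 × 10⁻³ megawatts = 779
Sum: 6.487 + 8.196 + 8.152 + 7.459 + 779 = 809.294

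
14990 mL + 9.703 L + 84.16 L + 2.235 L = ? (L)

In L:
  14990 mL = 14990e-3 L = 14.99
  9.703 L → 9.703
  84.16 L → 84.16
  2.235 L → 2.235
Sum: 14.99 + 9.703 + 84.16 + 2.235 = 111.088

111.088 L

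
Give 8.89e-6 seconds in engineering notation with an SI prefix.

8.89 microseconds

= 8.89e-6 seconds; 1e-6 is micro.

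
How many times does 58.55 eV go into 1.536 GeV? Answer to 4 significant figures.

26230000

(1.536 × 10⁹) / (58.55) = 0.026234 × 10⁹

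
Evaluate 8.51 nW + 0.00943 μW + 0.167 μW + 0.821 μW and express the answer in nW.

1005.94 nW

In nW:
  8.51 nW → 8.51
  0.00943 μW = 0.00943 × 10^3 nW = 9.43
  0.167 μW = 0.167 × 10^3 nW = 167
  0.821 μW = 0.821 × 10^3 nW = 821
Sum: 8.51 + 9.43 + 167 + 821 = 1005.94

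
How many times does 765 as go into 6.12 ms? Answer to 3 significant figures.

(6.12 × 10^-3) / (765 × 10^-18) = 0.008 × 10^15

8000000000000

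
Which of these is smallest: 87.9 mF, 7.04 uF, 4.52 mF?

87.9 mF = 0.0879 F
7.04 uF = 0.00000704 F
4.52 mF = 0.00452 F

7.04 uF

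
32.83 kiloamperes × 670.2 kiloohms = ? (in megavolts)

22002.666 megavolts

32.83 × 10³ × 670.2 × 10³ = 22002.666 × 10⁶ V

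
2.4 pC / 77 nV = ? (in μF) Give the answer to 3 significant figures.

(2.4 × 10^-12) / (77 × 10^-9) = 0.031169 × 10^-3 F

31.2 μF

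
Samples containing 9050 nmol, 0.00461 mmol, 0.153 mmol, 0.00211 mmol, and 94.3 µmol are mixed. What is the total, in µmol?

263.07 µmol

In µmol:
  9050 nmol = 9050e-3 µmol = 9.05
  0.00461 mmol = 0.00461e3 µmol = 4.61
  0.153 mmol = 0.153e3 µmol = 153
  0.00211 mmol = 0.00211e3 µmol = 2.11
  94.3 µmol → 94.3
Sum: 9.05 + 4.61 + 153 + 2.11 + 94.3 = 263.07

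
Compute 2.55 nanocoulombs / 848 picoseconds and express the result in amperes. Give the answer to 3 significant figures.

(2.55 × 10⁻⁹) / (848 × 10⁻¹²) = 0.0030071 × 10³ A

3.01 amperes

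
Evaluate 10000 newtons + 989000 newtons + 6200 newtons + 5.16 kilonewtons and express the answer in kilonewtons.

In kilonewtons:
  10000 newtons = 10000e-3 kilonewtons = 10
  989000 newtons = 989000e-3 kilonewtons = 989
  6200 newtons = 6200e-3 kilonewtons = 6.2
  5.16 kilonewtons → 5.16
Sum: 10 + 989 + 6.2 + 5.16 = 1010.36

1010.36 kilonewtons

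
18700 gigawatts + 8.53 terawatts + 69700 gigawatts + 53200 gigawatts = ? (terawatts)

150.13 terawatts

In terawatts:
  18700 gigawatts = 18700 × 10⁻³ terawatts = 18.7
  8.53 terawatts → 8.53
  69700 gigawatts = 69700 × 10⁻³ terawatts = 69.7
  53200 gigawatts = 53200 × 10⁻³ terawatts = 53.2
Sum: 18.7 + 8.53 + 69.7 + 53.2 = 150.13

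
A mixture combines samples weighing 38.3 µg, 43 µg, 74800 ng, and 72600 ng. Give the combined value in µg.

228.7 µg

In µg:
  38.3 µg → 38.3
  43 µg → 43
  74800 ng = 74800 × 10^-3 µg = 74.8
  72600 ng = 72600 × 10^-3 µg = 72.6
Sum: 38.3 + 43 + 74.8 + 72.6 = 228.7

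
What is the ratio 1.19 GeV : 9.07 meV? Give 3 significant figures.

(1.19 × 10⁹) / (9.07 × 10⁻³) = 0.1312 × 10¹²

131000000000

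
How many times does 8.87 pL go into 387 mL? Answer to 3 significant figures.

43600000000

(387e-3) / (8.87e-12) = 43.63e9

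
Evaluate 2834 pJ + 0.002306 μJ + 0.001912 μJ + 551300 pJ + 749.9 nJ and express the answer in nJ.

In nJ:
  2834 pJ = 2834e-3 nJ = 2.834
  0.002306 μJ = 0.002306e3 nJ = 2.306
  0.001912 μJ = 0.001912e3 nJ = 1.912
  551300 pJ = 551300e-3 nJ = 551.3
  749.9 nJ → 749.9
Sum: 2.834 + 2.306 + 1.912 + 551.3 + 749.9 = 1308.252

1308.252 nJ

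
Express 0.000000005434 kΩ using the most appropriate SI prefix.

= 5.434 × 10^-6 Ω; 10^-6 is micro.

5.434 μΩ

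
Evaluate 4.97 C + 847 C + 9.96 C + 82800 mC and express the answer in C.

In C:
  4.97 C → 4.97
  847 C → 847
  9.96 C → 9.96
  82800 mC = 82800 × 10⁻³ C = 82.8
Sum: 4.97 + 847 + 9.96 + 82.8 = 944.73

944.73 C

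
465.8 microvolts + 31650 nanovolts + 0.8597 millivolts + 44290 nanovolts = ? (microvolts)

In microvolts:
  465.8 microvolts → 465.8
  31650 nanovolts = 31650 × 10⁻³ microvolts = 31.65
  0.8597 millivolts = 0.8597 × 10³ microvolts = 859.7
  44290 nanovolts = 44290 × 10⁻³ microvolts = 44.29
Sum: 465.8 + 31.65 + 859.7 + 44.29 = 1401.44

1401.44 microvolts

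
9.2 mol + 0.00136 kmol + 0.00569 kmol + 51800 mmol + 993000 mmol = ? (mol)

In mol:
  9.2 mol → 9.2
  0.00136 kmol = 0.00136 × 10³ mol = 1.36
  0.00569 kmol = 0.00569 × 10³ mol = 5.69
  51800 mmol = 51800 × 10⁻³ mol = 51.8
  993000 mmol = 993000 × 10⁻³ mol = 993
Sum: 9.2 + 1.36 + 5.69 + 51.8 + 993 = 1061.05

1061.05 mol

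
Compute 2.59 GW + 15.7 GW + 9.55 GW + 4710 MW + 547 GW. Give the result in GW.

In GW:
  2.59 GW → 2.59
  15.7 GW → 15.7
  9.55 GW → 9.55
  4710 MW = 4710 × 10⁻³ GW = 4.71
  547 GW → 547
Sum: 2.59 + 15.7 + 9.55 + 4.71 + 547 = 579.55

579.55 GW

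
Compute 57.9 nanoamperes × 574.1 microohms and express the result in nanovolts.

0.03324039 nanovolts

57.9e-9 × 574.1e-6 = 33240.39e-15 V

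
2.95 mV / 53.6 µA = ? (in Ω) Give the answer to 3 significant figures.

55.0 Ω

(2.95e-3) / (53.6e-6) = 0.055037e3 Ω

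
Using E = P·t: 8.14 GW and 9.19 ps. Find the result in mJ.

8.14e9 × 9.19e-12 = 74.8066e-3 J

74.8066 mJ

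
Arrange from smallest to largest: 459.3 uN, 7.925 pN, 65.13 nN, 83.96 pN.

7.925 pN < 83.96 pN < 65.13 nN < 459.3 uN

459.3 uN = 0.0004593 N
7.925 pN = 0.000000000007925 N
65.13 nN = 0.00000006513 N
83.96 pN = 0.00000000008396 N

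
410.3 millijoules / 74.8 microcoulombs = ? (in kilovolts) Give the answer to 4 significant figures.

5.485 kilovolts

(410.3 × 10⁻³) / (74.8 × 10⁻⁶) = 5.48529 × 10³ V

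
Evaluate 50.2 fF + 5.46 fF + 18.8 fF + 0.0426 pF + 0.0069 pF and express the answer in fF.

123.96 fF

In fF:
  50.2 fF → 50.2
  5.46 fF → 5.46
  18.8 fF → 18.8
  0.0426 pF = 0.0426 × 10³ fF = 42.6
  0.0069 pF = 0.0069 × 10³ fF = 6.9
Sum: 50.2 + 5.46 + 18.8 + 42.6 + 6.9 = 123.96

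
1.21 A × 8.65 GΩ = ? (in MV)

1.21 × 8.65 × 10^9 = 10.4665 × 10^9 V

10466.5 MV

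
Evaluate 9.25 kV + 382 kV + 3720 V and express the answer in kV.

In kV:
  9.25 kV → 9.25
  382 kV → 382
  3720 V = 3720e-3 kV = 3.72
Sum: 9.25 + 382 + 3.72 = 394.97

394.97 kV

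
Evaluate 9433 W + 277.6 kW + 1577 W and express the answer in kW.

In kW:
  9433 W = 9433 × 10⁻³ kW = 9.433
  277.6 kW → 277.6
  1577 W = 1577 × 10⁻³ kW = 1.577
Sum: 9.433 + 277.6 + 1.577 = 288.61

288.61 kW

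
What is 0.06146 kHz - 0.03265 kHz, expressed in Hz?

28.81 Hz

In Hz:
  0.06146 kHz = 0.06146 × 10³ Hz = 61.46
  0.03265 kHz = 0.03265 × 10³ Hz = 32.65
Difference: 61.46 - 32.65 = 28.81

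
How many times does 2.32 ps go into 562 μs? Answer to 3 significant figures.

242000000

(562 × 10⁻⁶) / (2.32 × 10⁻¹²) = 242.2 × 10⁶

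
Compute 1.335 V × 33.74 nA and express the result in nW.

45.0429 nW

1.335 × 33.74 × 10^-9 = 45.0429 × 10^-9 W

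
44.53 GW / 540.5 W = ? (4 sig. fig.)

(44.53 × 10⁹) / (540.5) = 0.082387 × 10⁹

82390000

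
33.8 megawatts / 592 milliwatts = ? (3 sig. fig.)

57100000

(33.8 × 10^6) / (592 × 10^-3) = 0.05709 × 10^9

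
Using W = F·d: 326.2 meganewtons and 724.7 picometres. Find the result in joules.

326.2 × 10^6 × 724.7 × 10^-12 = 236397.14 × 10^-6 J

0.23639714 joules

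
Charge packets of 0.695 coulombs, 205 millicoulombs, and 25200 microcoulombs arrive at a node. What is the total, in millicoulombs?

In millicoulombs:
  0.695 coulombs = 0.695e3 millicoulombs = 695
  205 millicoulombs → 205
  25200 microcoulombs = 25200e-3 millicoulombs = 25.2
Sum: 695 + 205 + 25.2 = 925.2

925.2 millicoulombs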